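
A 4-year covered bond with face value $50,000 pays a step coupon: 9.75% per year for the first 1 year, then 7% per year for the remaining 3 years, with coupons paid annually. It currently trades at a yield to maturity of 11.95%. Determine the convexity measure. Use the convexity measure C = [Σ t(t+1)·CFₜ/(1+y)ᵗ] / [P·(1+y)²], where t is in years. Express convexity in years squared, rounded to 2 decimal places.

With y = 0.1195:
  t   CF        PV=CF/(1+0.1195)^t    t·PV        t(t+1)·PV
  1     4,875.00     4,354.6226     4,354.6226       8,709.2452
  2     3,500.00     2,792.6715     5,585.3429      16,756.0288
  3     3,500.00     2,494.5703     7,483.7110      29,934.8438
  4    53,500.00    34,060.9997   136,243.9988     681,219.9938
  Σ                 43,702.8641   153,667.6753     736,620.1117
P = 43,702.8641.
Convexity = Σ t(t+1)·PV / [P·(1+y)²] = 736,620.1117 / (43,702.8641 × 1.253280) = 13.44886.

13.45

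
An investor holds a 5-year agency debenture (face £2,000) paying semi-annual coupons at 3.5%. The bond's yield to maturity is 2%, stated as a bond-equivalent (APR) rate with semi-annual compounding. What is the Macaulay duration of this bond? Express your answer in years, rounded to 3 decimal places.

4.645 years

Periodic yield y = 0.01. Discount each cash flow and weight by its period:
  t   CF        PV=CF/(1+0.01)^t    t·PV
  1        35.00        34.6535        34.6535
  2        35.00        34.3104        68.6207
  3        35.00        33.9707       101.9120
  4        35.00        33.6343       134.5372
  5        35.00        33.3013       166.5065
  6        35.00        32.9716       197.8295
  7        35.00        32.6451       228.5159
  8        35.00        32.3219       258.5753
  9        35.00        32.0019       288.0170
  10    2,035.00     1,842.2590    18,422.5895
  Σ                  2,142.0696    19,901.7572
Price P = Σ PV = 2,142.0696.
Macaulay duration = Σ(t·PV) / P = 19,901.7572 / 2,142.0696 = 9.29090 half-year periods.
In years: 9.29090 / 2 = 4.64545 years.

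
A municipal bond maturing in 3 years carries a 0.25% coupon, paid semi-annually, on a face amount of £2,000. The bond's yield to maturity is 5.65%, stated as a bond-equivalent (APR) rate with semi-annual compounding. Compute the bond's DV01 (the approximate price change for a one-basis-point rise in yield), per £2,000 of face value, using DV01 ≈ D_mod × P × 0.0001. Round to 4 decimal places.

Periodic yield y = 0.02825.
  t   CF        PV=CF/(1+0.02825)^t    t·PV
  1         2.50         2.4313         2.4313
  2         2.50         2.3645         4.7290
  3         2.50         2.2996         6.8987
  4         2.50         2.2364         8.9455
  5         2.50         2.1749        10.8747
  6     2,002.50     1,694.2606    10,165.5637
  Σ                  1,705.7673    10,199.4429
P = 1,705.7673; D_Mac = 5.97939 half-year periods = 2.98969 yrs; D_mod = 2.90756 yrs.
DV01 ≈ 2.90756 × 1,705.7673 × 0.0001 = 0.495961.

£0.4960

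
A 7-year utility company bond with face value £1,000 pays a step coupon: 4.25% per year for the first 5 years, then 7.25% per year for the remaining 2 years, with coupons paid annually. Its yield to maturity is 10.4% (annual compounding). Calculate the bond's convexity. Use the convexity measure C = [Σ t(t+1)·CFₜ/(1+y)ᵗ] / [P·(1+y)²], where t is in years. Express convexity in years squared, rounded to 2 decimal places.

37.61

With y = 0.104:
  t   CF        PV=CF/(1+0.104)^t    t·PV        t(t+1)·PV
  1        42.50        38.4964        38.4964          76.9928
  2        42.50        34.8699        69.7398         209.2194
  3        42.50        31.5851        94.7552         379.0207
  4        42.50        28.6097       114.4386         572.1931
  5        42.50        25.9145       129.5727         777.4363
  6        72.50        40.0427       240.2563       1,681.7942
  7     1,072.50       536.5544     3,755.8810      30,047.0482
  Σ                    736.0727     4,443.1401      33,743.7048
P = 736.0727.
Convexity = Σ t(t+1)·PV / [P·(1+y)²] = 33,743.7048 / (736.0727 × 1.218816) = 37.61265.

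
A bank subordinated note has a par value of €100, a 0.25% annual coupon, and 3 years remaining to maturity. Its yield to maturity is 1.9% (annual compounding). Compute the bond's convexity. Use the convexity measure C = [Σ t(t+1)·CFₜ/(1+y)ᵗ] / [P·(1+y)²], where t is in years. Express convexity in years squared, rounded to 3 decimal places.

With y = 0.019:
  t   CF        PV=CF/(1+0.019)^t    t·PV        t(t+1)·PV
  1         0.25         0.2453         0.2453           0.4907
  2         0.25         0.2408         0.4815           1.4446
  3       100.25        94.7462       284.2386       1,136.9545
  Σ                     95.2323       284.9655       1,138.8897
P = 95.2323.
Convexity = Σ t(t+1)·PV / [P·(1+y)²] = 1,138.8897 / (95.2323 × 1.038361) = 11.51726.

11.517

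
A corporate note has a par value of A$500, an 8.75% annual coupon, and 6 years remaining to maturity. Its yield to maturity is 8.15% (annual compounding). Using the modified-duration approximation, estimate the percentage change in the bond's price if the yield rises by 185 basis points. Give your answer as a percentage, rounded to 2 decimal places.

Periodic yield y = 0.0815. Modified duration first:
  t   CF        PV=CF/(1+0.0815)^t    t·PV
  1        43.75        40.4531        40.4531
  2        43.75        37.4046        74.8092
  3        43.75        34.5859       103.7576
  4        43.75        31.9795       127.9181
  5        43.75        29.5696       147.8480
  6       543.75       339.8131     2,038.8786
  Σ                    513.8058     2,533.6646
P = 513.8058; D_Mac = 4.93117 yrs; D_mod = 4.93117/(1+0.0815) = 4.55957 yrs.
ΔP/P ≈ -D_mod · Δy = -4.55957 × (+0.0185) = -0.084352 = -8.4352%.

-8.44%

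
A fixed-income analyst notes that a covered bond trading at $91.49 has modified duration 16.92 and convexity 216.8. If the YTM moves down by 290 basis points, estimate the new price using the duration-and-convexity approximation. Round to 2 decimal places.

$144.72

Duration effect: -D_mod·Δy = -16.92 × (-0.029) = +0.490680
Convexity effect: ½·C·(Δy)² = 0.5 × 216.8 × (-0.029)² = +0.0911644
ΔP/P ≈ +0.490680 + 0.0911644 = +0.5818444
New price ≈ 91.49 × (1 + 0.5818444) = 144.722944156.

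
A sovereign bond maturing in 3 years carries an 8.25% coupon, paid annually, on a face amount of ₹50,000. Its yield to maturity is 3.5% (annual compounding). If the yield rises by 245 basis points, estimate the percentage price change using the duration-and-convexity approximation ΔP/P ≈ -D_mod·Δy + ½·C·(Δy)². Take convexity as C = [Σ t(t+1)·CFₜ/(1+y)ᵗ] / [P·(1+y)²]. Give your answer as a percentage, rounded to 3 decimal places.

-6.302%

With y = 0.035:
  t   CF        PV=CF/(1+0.035)^t    t·PV        t(t+1)·PV
  1     4,125.00     3,985.5072     3,985.5072       7,971.0145
  2     4,125.00     3,850.7316     7,701.4633      23,104.3898
  3    54,125.00    48,817.6489   146,452.9468     585,811.7873
  Σ                 56,653.8878   158,139.9174     616,887.1917
P = 56,653.8878; D_Mac = 2.79133 yrs; D_mod = 2.69694 yrs; C = 10.16472.
Duration effect: -2.69694 × (+0.0245) = -0.066075
Convexity effect: 0.5 × 10.16472 × (0.0245)² = +0.0030507
ΔP/P ≈ -0.066075 + 0.0030507 = -0.063024 = -6.3024%.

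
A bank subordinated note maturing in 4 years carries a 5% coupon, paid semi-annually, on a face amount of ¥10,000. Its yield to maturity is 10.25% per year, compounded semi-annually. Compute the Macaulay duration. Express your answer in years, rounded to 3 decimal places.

3.636 years

Periodic yield y = 0.05125. Discount each cash flow and weight by its period:
  t   CF        PV=CF/(1+0.05125)^t    t·PV
  1       250.00       237.8121       237.8121
  2       250.00       226.2184       452.4369
  3       250.00       215.1899       645.5698
  4       250.00       204.6991       818.7965
  5       250.00       194.7197       973.5987
  6       250.00       185.2269     1,111.3611
  7       250.00       176.1968     1,233.3774
  8    10,250.00     6,871.8836    54,975.0688
  Σ                  8,311.9466    60,448.0214
Price P = Σ PV = 8,311.9466.
Macaulay duration = Σ(t·PV) / P = 60,448.0214 / 8,311.9466 = 7.27243 half-year periods.
In years: 7.27243 / 2 = 3.63621 years.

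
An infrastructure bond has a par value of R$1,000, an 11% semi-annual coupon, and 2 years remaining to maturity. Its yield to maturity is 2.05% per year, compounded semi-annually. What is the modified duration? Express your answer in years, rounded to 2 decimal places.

1.84 years

Periodic yield y = 0.01025. First find Macaulay duration:
  t   CF        PV=CF/(1+0.01025)^t    t·PV
  1        55.00        54.4420        54.4420
  2        55.00        53.8896       107.7792
  3        55.00        53.3428       160.0285
  4     1,055.00     1,012.8311     4,051.3244
  Σ                  1,174.5055     4,373.5740
P = 1,174.5055; Macaulay duration = 4,373.5740 / 1,174.5055 = 3.72376 half-year periods = 1.86188 years.
Modified duration = D_Mac / (1 + y) = 1.86188 / 1.01025 = 1.84299 years.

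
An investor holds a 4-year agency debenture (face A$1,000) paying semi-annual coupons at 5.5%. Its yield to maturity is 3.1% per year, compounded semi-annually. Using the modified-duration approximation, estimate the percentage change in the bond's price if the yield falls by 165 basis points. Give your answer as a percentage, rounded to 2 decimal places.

+5.95%

Periodic yield y = 0.0155. Modified duration first:
  t   CF        PV=CF/(1+0.0155)^t    t·PV
  1        27.50        27.0803        27.0803
  2        27.50        26.6669        53.3338
  3        27.50        26.2599        78.7797
  4        27.50        25.8591       103.4363
  5        27.50        25.4644       127.3219
  6        27.50        25.0757       150.4542
  7        27.50        24.6930       172.8507
  8     1,027.50       908.5366     7,268.2925
  Σ                  1,089.6357     7,981.5494
P = 1,089.6357; D_Mac = 7.32497 half-year periods = 3.66249 yrs; D_mod = 3.66249/(1+0.0155) = 3.60658 yrs.
ΔP/P ≈ -D_mod · Δy = -3.60658 × (-0.0165) = +0.059509 = +5.9509%.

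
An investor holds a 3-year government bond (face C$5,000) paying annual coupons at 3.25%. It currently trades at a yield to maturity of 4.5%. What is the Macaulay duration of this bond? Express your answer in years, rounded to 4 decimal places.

2.9048 years

Periodic yield y = 0.045. Discount each cash flow and weight by its year:
  t   CF        PV=CF/(1+0.045)^t    t·PV
  1       162.50       155.5024       155.5024
  2       162.50       148.8061       297.6122
  3     5,162.50     4,523.8812    13,571.6437
  Σ                  4,828.1897    14,024.7583
Price P = Σ PV = 4,828.1897.
Macaulay duration = Σ(t·PV) / P = 14,024.7583 / 4,828.1897 = 2.90477 years.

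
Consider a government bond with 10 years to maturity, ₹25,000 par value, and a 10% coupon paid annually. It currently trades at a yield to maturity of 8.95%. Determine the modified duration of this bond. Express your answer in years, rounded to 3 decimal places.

6.304 years

Periodic yield y = 0.0895. First find Macaulay duration:
  t   CF        PV=CF/(1+0.0895)^t    t·PV
  1     2,500.00     2,294.6306     2,294.6306
  2     2,500.00     2,106.1318     4,212.2635
  3     2,500.00     1,933.1177     5,799.3532
  4     2,500.00     1,774.3164     7,097.2657
  5     2,500.00     1,628.5603     8,142.8014
  6     2,500.00     1,494.7777     8,968.6660
  7     2,500.00     1,371.9850     9,603.8951
  8     2,500.00     1,259.2795    10,074.2360
  9     2,500.00     1,155.8325    10,402.4924
  10   27,500.00    11,669.7176   116,697.1764
  Σ                 26,688.3491   183,292.7802
P = 26,688.3491; Macaulay duration = 183,292.7802 / 26,688.3491 = 6.86790 years.
Modified duration = D_Mac / (1 + y) = 6.86790 / 1.0895 = 6.30371 years.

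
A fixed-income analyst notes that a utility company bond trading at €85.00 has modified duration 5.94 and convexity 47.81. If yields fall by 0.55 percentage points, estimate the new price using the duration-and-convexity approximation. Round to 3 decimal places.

Duration effect: -D_mod·Δy = -5.94 × (-0.0055) = +0.032670
Convexity effect: ½·C·(Δy)² = 0.5 × 47.81 × (-0.0055)² = +0.00072312625
ΔP/P ≈ +0.032670 + 0.00072312625 = +0.03339312625
New price ≈ 85.00 × (1 + 0.03339312625) = 87.83841573125.

€87.838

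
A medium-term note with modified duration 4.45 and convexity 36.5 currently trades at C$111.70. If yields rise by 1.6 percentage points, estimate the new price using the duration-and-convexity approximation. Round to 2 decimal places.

C$104.27

Duration effect: -D_mod·Δy = -4.45 × (+0.016) = -0.071200
Convexity effect: ½·C·(Δy)² = 0.5 × 36.5 × (0.016)² = +0.0046720
ΔP/P ≈ -0.071200 + 0.0046720 = -0.066528
New price ≈ 111.70 × (1 - 0.066528) = 104.2688224.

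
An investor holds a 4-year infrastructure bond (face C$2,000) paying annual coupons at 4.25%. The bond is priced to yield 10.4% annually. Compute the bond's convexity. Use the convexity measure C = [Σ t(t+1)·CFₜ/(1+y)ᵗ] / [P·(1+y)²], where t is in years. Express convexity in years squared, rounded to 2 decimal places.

14.95

With y = 0.104:
  t   CF        PV=CF/(1+0.104)^t    t·PV        t(t+1)·PV
  1        85.00        76.9928        76.9928         153.9855
  2        85.00        69.7398       139.4796         418.4389
  3        85.00        63.1701       189.5104         758.0414
  4     2,085.00     1,403.5561     5,614.2243      28,071.1213
  Σ                  1,613.4588     6,020.2070      29,401.5872
P = 1,613.4588.
Convexity = Σ t(t+1)·PV / [P·(1+y)²] = 29,401.5872 / (1,613.4588 × 1.218816) = 14.95116.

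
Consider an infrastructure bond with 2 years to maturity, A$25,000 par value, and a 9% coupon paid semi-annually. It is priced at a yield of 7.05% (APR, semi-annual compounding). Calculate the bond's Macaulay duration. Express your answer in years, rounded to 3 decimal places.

Periodic yield y = 0.03525. Discount each cash flow and weight by its period:
  t   CF        PV=CF/(1+0.03525)^t    t·PV
  1     1,125.00     1,086.6940     1,086.6940
  2     1,125.00     1,049.6924     2,099.3848
  3     1,125.00     1,013.9506     3,041.8519
  4    26,125.00    22,744.4449    90,977.7797
  Σ                 25,894.7820    97,205.7104
Price P = Σ PV = 25,894.7820.
Macaulay duration = Σ(t·PV) / P = 97,205.7104 / 25,894.7820 = 3.75387 half-year periods.
In years: 3.75387 / 2 = 1.87694 years.

1.877 years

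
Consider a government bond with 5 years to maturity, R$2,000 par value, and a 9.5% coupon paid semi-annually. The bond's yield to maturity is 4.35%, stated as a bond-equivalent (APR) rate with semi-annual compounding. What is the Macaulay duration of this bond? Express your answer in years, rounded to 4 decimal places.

Periodic yield y = 0.02175. Discount each cash flow and weight by its period:
  t   CF        PV=CF/(1+0.02175)^t    t·PV
  1        95.00        92.9777        92.9777
  2        95.00        90.9985       181.9970
  3        95.00        89.0614       267.1843
  4        95.00        87.1656       348.6623
  5        95.00        85.3101       426.5504
  6        95.00        83.4941       500.9645
  7        95.00        81.7167       572.0172
  8        95.00        79.9772       639.8180
  9        95.00        78.2748       704.4729
  10    2,095.00     1,689.4197    16,894.1974
  Σ                  2,458.3959    20,628.8418
Price P = Σ PV = 2,458.3959.
Macaulay duration = Σ(t·PV) / P = 20,628.8418 / 2,458.3959 = 8.39118 half-year periods.
In years: 8.39118 / 2 = 4.19559 years.

4.1956 years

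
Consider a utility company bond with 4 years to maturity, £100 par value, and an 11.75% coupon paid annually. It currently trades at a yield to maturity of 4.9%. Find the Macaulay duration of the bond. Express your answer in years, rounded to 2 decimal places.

Periodic yield y = 0.049. Discount each cash flow and weight by its year:
  t   CF        PV=CF/(1+0.049)^t    t·PV
  1        11.75        11.2011        11.2011
  2        11.75        10.6779        21.3559
  3        11.75        10.1791        30.5374
  4       111.75        92.2881       369.1523
  Σ                    124.3463       432.2467
Price P = Σ PV = 124.3463.
Macaulay duration = Σ(t·PV) / P = 432.2467 / 124.3463 = 3.47615 years.

3.48 years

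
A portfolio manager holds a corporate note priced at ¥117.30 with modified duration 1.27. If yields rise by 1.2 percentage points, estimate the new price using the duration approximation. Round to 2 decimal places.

Duration approximation: ΔP/P ≈ -D_mod · Δy = -1.27 × (+0.012) = -0.015240.
New price ≈ 117.30 × (1 - 0.015240) = 115.512348.

¥115.51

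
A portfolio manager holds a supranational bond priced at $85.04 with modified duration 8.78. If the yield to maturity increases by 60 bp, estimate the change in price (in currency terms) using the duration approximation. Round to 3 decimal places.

Duration approximation: ΔP/P ≈ -D_mod · Δy = -8.78 × (+0.006) = -0.052680.
ΔP ≈ 85.04 × (-0.052680) = -4.4799072.

-$4.480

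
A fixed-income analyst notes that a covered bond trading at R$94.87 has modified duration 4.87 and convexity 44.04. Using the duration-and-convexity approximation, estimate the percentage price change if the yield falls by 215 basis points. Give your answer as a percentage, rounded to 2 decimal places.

+11.49%

Duration effect: -D_mod·Δy = -4.87 × (-0.0215) = +0.104705
Convexity effect: ½·C·(Δy)² = 0.5 × 44.04 × (-0.0215)² = +0.010178745
ΔP/P ≈ +0.104705 + 0.010178745 = +0.114883745
= +11.4883745%.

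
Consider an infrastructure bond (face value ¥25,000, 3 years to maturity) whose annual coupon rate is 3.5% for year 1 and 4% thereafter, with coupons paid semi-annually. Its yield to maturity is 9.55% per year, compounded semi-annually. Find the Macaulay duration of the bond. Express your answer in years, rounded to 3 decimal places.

2.854 years

Periodic yield y = 0.04775. Discount each cash flow and weight by its period:
  t   CF        PV=CF/(1+0.04775)^t    t·PV
  1       437.50       417.5614       417.5614
  2       437.50       398.5316       797.0631
  3       500.00       434.7074     1,304.1221
  4       500.00       414.8961     1,659.5843
  5       500.00       395.9877     1,979.9383
  6    25,500.00    19,274.9901   115,649.9405
  Σ                 21,336.6742   121,808.2098
Price P = Σ PV = 21,336.6742.
Macaulay duration = Σ(t·PV) / P = 121,808.2098 / 21,336.6742 = 5.70887 half-year periods.
In years: 5.70887 / 2 = 2.85443 years.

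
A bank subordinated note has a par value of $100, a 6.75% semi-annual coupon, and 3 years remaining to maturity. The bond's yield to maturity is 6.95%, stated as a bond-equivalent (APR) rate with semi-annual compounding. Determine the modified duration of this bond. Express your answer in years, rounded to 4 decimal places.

2.6720 years

Periodic yield y = 0.03475. First find Macaulay duration:
  t   CF        PV=CF/(1+0.03475)^t    t·PV
  1        3.375         3.2617         3.2617
  2        3.375         3.1521         6.3042
  3        3.375         3.0463         9.1388
  4        3.375         2.9440        11.7758
  5        3.375         2.8451        14.2255
  6      103.375        84.2176       505.3057
  Σ                     99.4667       550.0117
P = 99.4667; Macaulay duration = 550.0117 / 99.4667 = 5.52961 half-year periods = 2.76480 years.
Modified duration = D_Mac / (1 + y) = 2.76480 / 1.03475 = 2.67195 years.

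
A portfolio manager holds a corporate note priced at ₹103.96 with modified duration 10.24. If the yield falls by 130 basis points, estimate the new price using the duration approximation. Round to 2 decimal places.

₹117.80

Duration approximation: ΔP/P ≈ -D_mod · Δy = -10.24 × (-0.013) = +0.133120.
New price ≈ 103.96 × (1 + 0.133120) = 117.7991552.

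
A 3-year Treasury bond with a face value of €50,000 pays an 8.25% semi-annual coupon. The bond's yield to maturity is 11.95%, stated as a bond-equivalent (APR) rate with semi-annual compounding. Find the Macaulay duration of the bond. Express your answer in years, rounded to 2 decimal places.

2.70 years

Periodic yield y = 0.05975. Discount each cash flow and weight by its period:
  t   CF        PV=CF/(1+0.05975)^t    t·PV
  1     2,062.50     1,946.2137     1,946.2137
  2     2,062.50     1,836.4838     3,672.9676
  3     2,062.50     1,732.9406     5,198.8219
  4     2,062.50     1,635.2353     6,540.9412
  5     2,062.50     1,543.0387     7,715.1937
  6    52,062.50    36,753.9878   220,523.9270
  Σ                 45,447.9001   245,598.0652
Price P = Σ PV = 45,447.9001.
Macaulay duration = Σ(t·PV) / P = 245,598.0652 / 45,447.9001 = 5.40395 half-year periods.
In years: 5.40395 / 2 = 2.70197 years.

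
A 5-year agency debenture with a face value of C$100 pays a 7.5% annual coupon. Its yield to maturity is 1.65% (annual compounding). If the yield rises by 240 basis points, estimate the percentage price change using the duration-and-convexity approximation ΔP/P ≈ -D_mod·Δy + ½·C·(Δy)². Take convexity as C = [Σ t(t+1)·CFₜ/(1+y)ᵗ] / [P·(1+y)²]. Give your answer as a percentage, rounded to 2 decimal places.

With y = 0.0165:
  t   CF        PV=CF/(1+0.0165)^t    t·PV        t(t+1)·PV
  1         7.50         7.3783         7.3783          14.7565
  2         7.50         7.2585        14.5170          43.5510
  3         7.50         7.1407        21.4220          85.6881
  4         7.50         7.0248        28.0991         140.4953
  5       107.50        99.0539       495.2695       2,971.6168
  Σ                    127.8561       566.6858       3,256.1076
P = 127.8561; D_Mac = 4.43222 yrs; D_mod = 4.36027 yrs; C = 24.64692.
Duration effect: -4.36027 × (+0.024) = -0.104647
Convexity effect: 0.5 × 24.64692 × (0.024)² = +0.0070983
ΔP/P ≈ -0.104647 + 0.0070983 = -0.097548 = -9.7548%.

-9.75%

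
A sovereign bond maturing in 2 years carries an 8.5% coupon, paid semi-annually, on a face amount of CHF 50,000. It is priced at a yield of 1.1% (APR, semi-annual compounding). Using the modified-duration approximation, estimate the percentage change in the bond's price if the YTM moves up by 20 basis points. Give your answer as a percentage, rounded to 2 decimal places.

-0.38%

Periodic yield y = 0.0055. Modified duration first:
  t   CF        PV=CF/(1+0.0055)^t    t·PV
  1     2,125.00     2,113.3764     2,113.3764
  2     2,125.00     2,101.8164     4,203.6329
  3     2,125.00     2,090.3197     6,270.9590
  4    52,125.00    50,993.8460   203,975.3841
  Σ                 57,299.3586   216,563.3524
P = 57,299.3586; D_Mac = 3.77951 half-year periods = 1.88975 yrs; D_mod = 1.88975/(1+0.0055) = 1.87942 yrs.
ΔP/P ≈ -D_mod · Δy = -1.87942 × (+0.002) = -0.003759 = -0.3759%.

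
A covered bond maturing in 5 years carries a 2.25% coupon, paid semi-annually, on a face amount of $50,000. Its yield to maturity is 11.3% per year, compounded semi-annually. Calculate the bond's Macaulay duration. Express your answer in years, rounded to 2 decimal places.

Periodic yield y = 0.0565. Discount each cash flow and weight by its period:
  t   CF        PV=CF/(1+0.0565)^t    t·PV
  1       562.50       532.4184       532.4184
  2       562.50       503.9454     1,007.8909
  3       562.50       476.9952     1,430.9856
  4       562.50       451.4862     1,805.9450
  5       562.50       427.3415     2,136.7073
  6       562.50       404.4879     2,426.9273
  7       562.50       382.8565     2,679.9955
  8       562.50       362.3819     2,899.0553
  9       562.50       343.0023     3,087.0206
  10   50,562.50    29,183.2412   291,832.4123
  Σ                 33,068.1565   309,839.3581
Price P = Σ PV = 33,068.1565.
Macaulay duration = Σ(t·PV) / P = 309,839.3581 / 33,068.1565 = 9.36972 half-year periods.
In years: 9.36972 / 2 = 4.68486 years.

4.68 years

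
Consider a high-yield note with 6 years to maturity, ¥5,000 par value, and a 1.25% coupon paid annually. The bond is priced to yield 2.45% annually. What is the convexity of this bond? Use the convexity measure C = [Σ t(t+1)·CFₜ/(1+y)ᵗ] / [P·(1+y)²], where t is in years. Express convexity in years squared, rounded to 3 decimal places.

With y = 0.0245:
  t   CF        PV=CF/(1+0.0245)^t    t·PV        t(t+1)·PV
  1        62.50        61.0054        61.0054         122.0107
  2        62.50        59.5465       119.0930         357.2789
  3        62.50        58.1225       174.3674         697.4697
  4        62.50        56.7325       226.9301       1,134.6506
  5        62.50        55.3758       276.8791       1,661.2747
  6     5,062.50     4,378.1764    26,269.0587     183,883.4106
  Σ                  4,668.9591    27,127.3337     187,856.0953
P = 4,668.9591.
Convexity = Σ t(t+1)·PV / [P·(1+y)²] = 187,856.0953 / (4,668.9591 × 1.049600) = 38.33375.

38.334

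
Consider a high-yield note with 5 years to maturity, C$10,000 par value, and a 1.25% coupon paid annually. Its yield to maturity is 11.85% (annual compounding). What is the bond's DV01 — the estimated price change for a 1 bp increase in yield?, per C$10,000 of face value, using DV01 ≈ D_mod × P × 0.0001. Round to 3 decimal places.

C$2.666

Periodic yield y = 0.1185.
  t   CF        PV=CF/(1+0.1185)^t    t·PV
  1       125.00       111.7568       111.7568
  2       125.00        99.9167       199.8334
  3       125.00        89.3310       267.9929
  4       125.00        79.8668       319.4670
  5    10,125.00     5,783.8243    28,919.1214
  Σ                  6,164.6955    29,818.1715
P = 6,164.6955; D_Mac = 4.83693 yrs; D_mod = 4.32447 yrs.
DV01 ≈ 4.32447 × 6,164.6955 × 0.0001 = 2.665907.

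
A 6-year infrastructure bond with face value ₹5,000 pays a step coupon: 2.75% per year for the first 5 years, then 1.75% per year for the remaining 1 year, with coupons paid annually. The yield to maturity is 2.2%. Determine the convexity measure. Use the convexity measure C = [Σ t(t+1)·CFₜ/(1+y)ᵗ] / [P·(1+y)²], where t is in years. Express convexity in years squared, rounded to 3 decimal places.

With y = 0.022:
  t   CF        PV=CF/(1+0.022)^t    t·PV        t(t+1)·PV
  1       137.50       134.5401       134.5401         269.0802
  2       137.50       131.6440       263.2879         789.8637
  3       137.50       128.8101       386.4304       1,545.7215
  4       137.50       126.0373       504.1492       2,520.7461
  5       137.50       123.3242       616.6209       3,699.7253
  6     5,087.50     4,464.7695    26,788.6173     187,520.3210
  Σ                  5,109.1252    28,693.6458     196,345.4579
P = 5,109.1252.
Convexity = Σ t(t+1)·PV / [P·(1+y)²] = 196,345.4579 / (5,109.1252 × 1.044484) = 36.79362.

36.794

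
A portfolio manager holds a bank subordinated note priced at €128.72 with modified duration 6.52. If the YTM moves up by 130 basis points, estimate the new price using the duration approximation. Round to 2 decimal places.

€117.81

Duration approximation: ΔP/P ≈ -D_mod · Δy = -6.52 × (+0.013) = -0.084760.
New price ≈ 128.72 × (1 - 0.084760) = 117.8096928.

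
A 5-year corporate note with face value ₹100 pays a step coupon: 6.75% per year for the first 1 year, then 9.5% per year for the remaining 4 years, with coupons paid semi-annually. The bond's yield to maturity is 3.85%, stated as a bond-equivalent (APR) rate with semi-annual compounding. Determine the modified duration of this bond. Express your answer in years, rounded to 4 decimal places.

4.1995 years

Periodic yield y = 0.01925. First find Macaulay duration:
  t   CF        PV=CF/(1+0.01925)^t    t·PV
  1        3.375         3.3113         3.3113
  2        3.375         3.2487         6.4974
  3        4.750         4.4859        13.4578
  4        4.750         4.4012        17.6048
  5        4.750         4.3181        21.5904
  6        4.750         4.2365        25.4191
  7        4.750         4.1565        29.0956
  8        4.750         4.0780        32.6240
  9        4.750         4.0010        36.0089
  10     104.750        86.5659       865.6590
  Σ                    122.8031     1,051.2682
P = 122.8031; Macaulay duration = 1,051.2682 / 122.8031 = 8.56060 half-year periods = 4.28030 years.
Modified duration = D_Mac / (1 + y) = 4.28030 / 1.01925 = 4.19946 years.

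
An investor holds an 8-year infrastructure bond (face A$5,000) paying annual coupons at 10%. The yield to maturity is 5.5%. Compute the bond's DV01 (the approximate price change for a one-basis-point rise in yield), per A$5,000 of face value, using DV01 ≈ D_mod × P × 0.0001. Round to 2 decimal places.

A$3.74

Periodic yield y = 0.055.
  t   CF        PV=CF/(1+0.055)^t    t·PV
  1       500.00       473.9336       473.9336
  2       500.00       449.2262       898.4524
  3       500.00       425.8068     1,277.4205
  4       500.00       403.6084     1,614.4335
  5       500.00       382.5672     1,912.8359
  6       500.00       362.6229     2,175.7375
  7       500.00       343.7184     2,406.0288
  8     5,500.00     3,583.7938    28,670.3503
  Σ                  6,425.2773    39,429.1926
P = 6,425.2773; D_Mac = 6.13657 yrs; D_mod = 5.81666 yrs.
DV01 ≈ 5.81666 × 6,425.2773 × 0.0001 = 3.737364.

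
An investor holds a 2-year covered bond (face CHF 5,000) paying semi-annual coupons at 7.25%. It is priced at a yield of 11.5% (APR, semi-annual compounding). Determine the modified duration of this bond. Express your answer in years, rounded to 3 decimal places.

Periodic yield y = 0.0575. First find Macaulay duration:
  t   CF        PV=CF/(1+0.0575)^t    t·PV
  1       181.25       171.3948       171.3948
  2       181.25       162.0755       324.1509
  3       181.25       153.2628       459.7885
  4     5,181.25     4,142.9820    16,571.9279
  Σ                  4,629.7151    17,527.2622
P = 4,629.7151; Macaulay duration = 17,527.2622 / 4,629.7151 = 3.78582 half-year periods = 1.89291 years.
Modified duration = D_Mac / (1 + y) = 1.89291 / 1.0575 = 1.78999 years.

1.790 years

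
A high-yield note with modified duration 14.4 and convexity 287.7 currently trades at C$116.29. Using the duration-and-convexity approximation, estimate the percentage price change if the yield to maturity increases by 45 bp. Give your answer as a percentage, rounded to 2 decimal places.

Duration effect: -D_mod·Δy = -14.4 × (+0.0045) = -0.064800
Convexity effect: ½·C·(Δy)² = 0.5 × 287.7 × (0.0045)² = +0.0029129625
ΔP/P ≈ -0.064800 + 0.0029129625 = -0.0618870375
= -6.18870375%.

-6.19%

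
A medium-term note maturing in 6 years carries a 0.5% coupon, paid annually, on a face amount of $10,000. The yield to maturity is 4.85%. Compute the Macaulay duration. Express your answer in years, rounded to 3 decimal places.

Periodic yield y = 0.0485. Discount each cash flow and weight by its year:
  t   CF        PV=CF/(1+0.0485)^t    t·PV
  1        50.00        47.6872        47.6872
  2        50.00        45.4813        90.9627
  3        50.00        43.3775       130.1326
  4        50.00        41.3710       165.4841
  5        50.00        39.4573       197.2867
  6    10,050.00     7,564.0685    45,384.4110
  Σ                  7,781.4429    46,015.9642
Price P = Σ PV = 7,781.4429.
Macaulay duration = Σ(t·PV) / P = 46,015.9642 / 7,781.4429 = 5.91355 years.

5.914 years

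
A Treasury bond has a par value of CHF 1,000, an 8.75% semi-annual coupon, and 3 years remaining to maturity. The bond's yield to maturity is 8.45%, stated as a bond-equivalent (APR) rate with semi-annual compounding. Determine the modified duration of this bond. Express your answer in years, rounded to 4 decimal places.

2.5944 years

Periodic yield y = 0.04225. First find Macaulay duration:
  t   CF        PV=CF/(1+0.04225)^t    t·PV
  1        43.75        41.9765        41.9765
  2        43.75        40.2749        80.5498
  3        43.75        38.6422       115.9267
  4        43.75        37.0758       148.3032
  5        43.75        35.5728       177.8642
  6     1,043.75       814.2637     4,885.5821
  Σ                  1,007.8059     5,450.2025
P = 1,007.8059; Macaulay duration = 5,450.2025 / 1,007.8059 = 5.40799 half-year periods = 2.70399 years.
Modified duration = D_Mac / (1 + y) = 2.70399 / 1.04225 = 2.59438 years.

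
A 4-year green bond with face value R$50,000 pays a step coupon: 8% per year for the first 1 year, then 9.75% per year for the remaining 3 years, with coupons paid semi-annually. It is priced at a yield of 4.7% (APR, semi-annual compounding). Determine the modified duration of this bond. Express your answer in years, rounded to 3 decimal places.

Periodic yield y = 0.0235. First find Macaulay duration:
  t   CF        PV=CF/(1+0.0235)^t    t·PV
  1     2,000.00     1,954.0791     1,954.0791
  2     2,000.00     1,909.2126     3,818.4253
  3     2,437.50     2,273.4274     6,820.2821
  4     2,437.50     2,221.2285     8,884.9140
  5     2,437.50     2,170.2281    10,851.1407
  6     2,437.50     2,120.3988    12,722.3926
  7     2,437.50     2,071.7135    14,501.9945
  8    52,437.50    43,545.0910   348,360.7278
  Σ                 58,265.3790   407,913.9560
P = 58,265.3790; Macaulay duration = 407,913.9560 / 58,265.3790 = 7.00097 half-year periods = 3.50048 years.
Modified duration = D_Mac / (1 + y) = 3.50048 / 1.0235 = 3.42011 years.

3.420 years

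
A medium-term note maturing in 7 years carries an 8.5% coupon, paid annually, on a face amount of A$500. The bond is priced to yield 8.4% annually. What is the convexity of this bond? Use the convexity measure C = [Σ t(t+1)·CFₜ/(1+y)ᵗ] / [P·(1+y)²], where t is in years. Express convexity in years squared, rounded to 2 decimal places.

With y = 0.084:
  t   CF        PV=CF/(1+0.084)^t    t·PV        t(t+1)·PV
  1        42.50        39.2066        39.2066          78.4133
  2        42.50        36.1685        72.3370         217.0109
  3        42.50        33.3658       100.0973         400.3892
  4        42.50        30.7802       123.1209         615.6045
  5        42.50        28.3950       141.9752         851.8513
  6        42.50        26.1947       157.1681       1,100.1769
  7       542.50       308.4571     2,159.1997      17,273.5974
  Σ                    502.5679     2,793.1048      20,537.0435
P = 502.5679.
Convexity = Σ t(t+1)·PV / [P·(1+y)²] = 20,537.0435 / (502.5679 × 1.175056) = 34.77640.

34.78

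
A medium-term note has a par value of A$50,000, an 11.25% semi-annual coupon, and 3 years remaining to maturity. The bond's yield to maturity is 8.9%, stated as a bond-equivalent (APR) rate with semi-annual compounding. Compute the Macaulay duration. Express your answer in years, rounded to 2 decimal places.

Periodic yield y = 0.0445. Discount each cash flow and weight by its period:
  t   CF        PV=CF/(1+0.0445)^t    t·PV
  1     2,812.50     2,692.6759     2,692.6759
  2     2,812.50     2,577.9568     5,155.9137
  3     2,812.50     2,468.1253     7,404.3758
  4     2,812.50     2,362.9730     9,451.8919
  5     2,812.50     2,262.3006    11,311.5030
  6    52,812.50    40,671.1133   244,026.6797
  Σ                 53,035.1449   280,043.0399
Price P = Σ PV = 53,035.1449.
Macaulay duration = Σ(t·PV) / P = 280,043.0399 / 53,035.1449 = 5.28033 half-year periods.
In years: 5.28033 / 2 = 2.64016 years.

2.64 years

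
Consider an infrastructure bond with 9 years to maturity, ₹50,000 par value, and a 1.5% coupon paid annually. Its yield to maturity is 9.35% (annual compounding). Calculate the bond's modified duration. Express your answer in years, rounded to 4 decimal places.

Periodic yield y = 0.0935. First find Macaulay duration:
  t   CF        PV=CF/(1+0.0935)^t    t·PV
  1       750.00       685.8711       685.8711
  2       750.00       627.2255     1,254.4509
  3       750.00       573.5944     1,720.7832
  4       750.00       524.5491     2,098.1962
  5       750.00       479.6974     2,398.4868
  6       750.00       438.6807     2,632.0843
  7       750.00       401.1712     2,808.1984
  8       750.00       366.8690     2,934.9517
  9    50,750.00    22,702.1485   204,319.3365
  Σ                 26,799.8067   220,852.3591
P = 26,799.8067; Macaulay duration = 220,852.3591 / 26,799.8067 = 8.24082 years.
Modified duration = D_Mac / (1 + y) = 8.24082 / 1.0935 = 7.53619 years.

7.5362 years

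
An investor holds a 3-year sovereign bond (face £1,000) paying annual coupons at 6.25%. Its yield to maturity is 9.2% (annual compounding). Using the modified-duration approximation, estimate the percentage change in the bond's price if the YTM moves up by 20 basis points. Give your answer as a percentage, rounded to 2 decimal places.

Periodic yield y = 0.092. Modified duration first:
  t   CF        PV=CF/(1+0.092)^t    t·PV
  1        62.50        57.2344        57.2344
  2        62.50        52.4125       104.8250
  3     1,062.50       815.9453     2,447.8358
  Σ                    925.5922     2,609.8952
P = 925.5922; D_Mac = 2.81970 yrs; D_mod = 2.81970/(1+0.092) = 2.58215 yrs.
ΔP/P ≈ -D_mod · Δy = -2.58215 × (+0.002) = -0.005164 = -0.5164%.

-0.52%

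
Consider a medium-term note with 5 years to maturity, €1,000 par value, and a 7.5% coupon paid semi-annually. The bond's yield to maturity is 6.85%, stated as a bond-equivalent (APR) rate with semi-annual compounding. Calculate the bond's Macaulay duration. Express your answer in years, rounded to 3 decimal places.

4.272 years

Periodic yield y = 0.03425. Discount each cash flow and weight by its period:
  t   CF        PV=CF/(1+0.03425)^t    t·PV
  1        37.50        36.2582        36.2582
  2        37.50        35.0574        70.1149
  3        37.50        33.8965       101.6895
  4        37.50        32.7740       131.0959
  5        37.50        31.6886       158.4432
  6        37.50        30.6392       183.8355
  7        37.50        29.6246       207.3722
  8        37.50        28.6436       229.1485
  9        37.50        27.6950       249.2551
  10    1,037.50       740.8543     7,408.5431
  Σ                  1,027.1314     8,775.7560
Price P = Σ PV = 1,027.1314.
Macaulay duration = Σ(t·PV) / P = 8,775.7560 / 1,027.1314 = 8.54395 half-year periods.
In years: 8.54395 / 2 = 4.27197 years.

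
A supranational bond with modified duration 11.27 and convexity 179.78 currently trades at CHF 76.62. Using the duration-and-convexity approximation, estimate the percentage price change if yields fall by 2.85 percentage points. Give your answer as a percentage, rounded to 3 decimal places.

Duration effect: -D_mod·Δy = -11.27 × (-0.0285) = +0.321195
Convexity effect: ½·C·(Δy)² = 0.5 × 179.78 × (-0.0285)² = +0.0730131525
ΔP/P ≈ +0.321195 + 0.0730131525 = +0.3942081525
= +39.42081525%.

+39.421%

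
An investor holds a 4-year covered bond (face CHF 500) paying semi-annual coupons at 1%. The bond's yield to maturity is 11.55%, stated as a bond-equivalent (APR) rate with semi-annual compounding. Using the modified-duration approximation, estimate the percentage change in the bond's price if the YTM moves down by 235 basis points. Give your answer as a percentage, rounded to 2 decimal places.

Periodic yield y = 0.05775. Modified duration first:
  t   CF        PV=CF/(1+0.05775)^t    t·PV
  1         2.50         2.3635         2.3635
  2         2.50         2.2345         4.4689
  3         2.50         2.1125         6.3374
  4         2.50         1.9971         7.9885
  5         2.50         1.8881         9.4405
  6         2.50         1.7850        10.7101
  7         2.50         1.6876        11.8129
  8       502.50       320.6799     2,565.4395
  Σ                    334.7482     2,618.5614
P = 334.7482; D_Mac = 7.82248 half-year periods = 3.91124 yrs; D_mod = 3.91124/(1+0.05775) = 3.69770 yrs.
ΔP/P ≈ -D_mod · Δy = -3.69770 × (-0.0235) = +0.086896 = +8.6896%.

+8.69%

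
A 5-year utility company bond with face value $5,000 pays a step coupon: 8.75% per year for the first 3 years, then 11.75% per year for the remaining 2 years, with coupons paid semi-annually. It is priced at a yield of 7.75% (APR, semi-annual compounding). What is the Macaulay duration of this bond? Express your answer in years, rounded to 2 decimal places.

4.18 years

Periodic yield y = 0.03875. Discount each cash flow and weight by its period:
  t   CF        PV=CF/(1+0.03875)^t    t·PV
  1       218.75       210.5897       210.5897
  2       218.75       202.7337       405.4674
  3       218.75       195.1708       585.5125
  4       218.75       187.8901       751.5604
  5       218.75       180.8810       904.4048
  6       218.75       174.1333     1,044.7998
  7       293.75       225.1130     1,575.7912
  8       293.75       216.7153     1,733.7224
  9       293.75       208.6309     1,877.6777
  10    5,293.75     3,619.5373    36,195.3733
  Σ                  5,421.3951    45,284.8993
Price P = Σ PV = 5,421.3951.
Macaulay duration = Σ(t·PV) / P = 45,284.8993 / 5,421.3951 = 8.35300 half-year periods.
In years: 8.35300 / 2 = 4.17650 years.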